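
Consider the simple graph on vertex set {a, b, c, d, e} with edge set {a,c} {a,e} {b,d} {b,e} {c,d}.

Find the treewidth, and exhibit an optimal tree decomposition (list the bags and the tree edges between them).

Each bag holds 3 vertices, so the decomposition has width 2, which upper-bounds the treewidth. The edges d–c–a–e–b–d form a cycle, so G is not a tree and its treewidth is at least 2. The upper and lower bounds meet at 2, so that is the treewidth.

Treewidth 2.
One such decomposition:
Bags: B1 = {a, c, d}  B2 = {a, d, e}  B3 = {b, d, e}
Tree: B1–B2, B2–B3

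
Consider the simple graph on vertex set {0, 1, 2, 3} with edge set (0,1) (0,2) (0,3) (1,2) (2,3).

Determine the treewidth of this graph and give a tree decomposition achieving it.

Treewidth 2.
Bags: B1 = {0, 1, 2}  B2 = {0, 2, 3}
Tree: B1–B2

Each bag holds 3 vertices, so the decomposition has width 2, which upper-bounds the treewidth. On the other hand G contains the 3-clique {0, 1, 2}. A clique must lie in a single bag of any decomposition, so no decomposition can have width below 2. The upper and lower bounds meet at 2, so that is the treewidth.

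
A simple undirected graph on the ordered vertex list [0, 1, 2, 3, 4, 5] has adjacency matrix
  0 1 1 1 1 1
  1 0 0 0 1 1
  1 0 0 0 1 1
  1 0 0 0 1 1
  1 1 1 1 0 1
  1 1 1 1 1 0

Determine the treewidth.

A width-3 tree decomposition is:
Bags: B1 = {0, 1, 4, 5}  B2 = {0, 2, 4, 5}  B3 = {0, 3, 4, 5}
Tree: B1–B2, B1–B3
Each bag holds 4 vertices, so the decomposition has width 3, which upper-bounds the treewidth. Conversely, {0, 1, 4, 5} is a clique of size 4, and the vertices of any clique must share a bag in every tree decomposition; so some bag has ≥ 4 vertices and tw(G) ≥ 3. Combining the bounds, tw(G) = 3.

3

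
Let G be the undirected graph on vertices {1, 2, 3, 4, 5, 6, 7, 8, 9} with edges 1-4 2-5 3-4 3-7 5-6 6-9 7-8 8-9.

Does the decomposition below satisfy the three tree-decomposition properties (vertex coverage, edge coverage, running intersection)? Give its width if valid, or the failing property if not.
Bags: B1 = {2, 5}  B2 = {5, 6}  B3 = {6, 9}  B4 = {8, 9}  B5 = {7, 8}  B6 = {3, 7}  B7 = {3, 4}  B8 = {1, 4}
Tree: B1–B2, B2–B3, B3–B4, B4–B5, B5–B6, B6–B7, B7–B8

Every vertex of G appears in some bag (union = {1, 2, 3, 4, 5, 6, 7, 8, 9}); every edge is covered by a bag; and for each vertex v the set of bags containing v is connected in the bag tree. The decomposition is therefore valid. The largest bag has 2 vertices, so the width is 1.

Yes; width 1.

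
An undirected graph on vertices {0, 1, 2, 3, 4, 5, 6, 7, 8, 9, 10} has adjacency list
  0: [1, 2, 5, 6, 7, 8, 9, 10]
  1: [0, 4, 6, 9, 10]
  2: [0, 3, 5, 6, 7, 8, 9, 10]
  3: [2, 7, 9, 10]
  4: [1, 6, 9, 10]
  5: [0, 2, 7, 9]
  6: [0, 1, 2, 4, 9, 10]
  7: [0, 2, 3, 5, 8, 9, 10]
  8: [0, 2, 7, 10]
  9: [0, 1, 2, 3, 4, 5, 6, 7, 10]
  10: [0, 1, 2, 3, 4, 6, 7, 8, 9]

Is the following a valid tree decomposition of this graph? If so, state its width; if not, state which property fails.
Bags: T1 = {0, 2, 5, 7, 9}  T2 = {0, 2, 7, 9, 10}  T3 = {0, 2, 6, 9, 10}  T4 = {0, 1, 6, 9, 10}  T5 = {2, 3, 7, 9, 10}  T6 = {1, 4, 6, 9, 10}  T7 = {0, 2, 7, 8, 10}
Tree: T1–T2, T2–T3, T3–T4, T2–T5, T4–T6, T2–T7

Yes; width 4.

Every vertex of G appears in some bag (union = {0, 1, 2, 3, 4, 5, 6, 7, 8, 9, 10}); every edge is covered by a bag; and for each vertex v the set of bags containing v is connected in the bag tree. The decomposition is therefore valid. The largest bag has 5 vertices, so the width is 4.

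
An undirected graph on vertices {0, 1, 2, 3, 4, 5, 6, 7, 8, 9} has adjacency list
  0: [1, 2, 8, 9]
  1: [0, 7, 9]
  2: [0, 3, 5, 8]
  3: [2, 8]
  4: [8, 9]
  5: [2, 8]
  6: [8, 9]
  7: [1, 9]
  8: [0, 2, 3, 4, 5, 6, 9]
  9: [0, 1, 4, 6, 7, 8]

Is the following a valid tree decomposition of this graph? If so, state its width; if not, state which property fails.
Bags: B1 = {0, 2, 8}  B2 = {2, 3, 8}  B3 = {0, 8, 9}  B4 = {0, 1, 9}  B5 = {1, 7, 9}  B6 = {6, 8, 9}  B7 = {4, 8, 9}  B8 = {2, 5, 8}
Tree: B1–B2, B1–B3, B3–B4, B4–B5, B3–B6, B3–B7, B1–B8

Yes; width 2.

Checking the three conditions: (i) the bags cover all of {0, 1, 2, 3, 4, 5, 6, 7, 8, 9}; (ii) for each edge, some bag contains both endpoints; (iii) the bags containing any fixed vertex form a subtree. All hold, so the decomposition is valid with width 3 − 1 = 2.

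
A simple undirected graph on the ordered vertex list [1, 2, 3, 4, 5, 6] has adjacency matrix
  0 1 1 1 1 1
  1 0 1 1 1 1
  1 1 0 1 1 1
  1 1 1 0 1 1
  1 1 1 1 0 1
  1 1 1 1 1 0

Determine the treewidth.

A width-5 tree decomposition is:
Bags: B1 = {1, 2, 3, 4, 5, 6}
Tree: (single bag)
With just one bag of size 6, the width is 6 − 1 = 5, so tw(G) ≤ 5. For the lower bound, the 6 vertices {1, 2, 3, 4, 5, 6} are pairwise adjacent, and any tree decomposition puts a clique entirely inside one bag — forcing width ≥ 5. The upper and lower bounds meet at 5, so that is the treewidth.

5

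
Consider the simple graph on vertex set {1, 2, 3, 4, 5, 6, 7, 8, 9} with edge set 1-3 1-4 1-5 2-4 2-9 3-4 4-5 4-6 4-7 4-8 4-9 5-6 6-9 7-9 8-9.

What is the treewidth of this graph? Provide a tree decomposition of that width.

Treewidth 2.
Bags: B1 = {4, 6, 9}  B2 = {4, 5, 6}  B3 = {4, 7, 9}  B4 = {1, 4, 5}  B5 = {1, 3, 4}  B6 = {4, 8, 9}  B7 = {2, 4, 9}
Tree: B1–B2, B1–B3, B2–B4, B4–B5, B3–B6, B1–B7

The largest bag has 3 vertices, giving width 2; this decomposition certifies tw(G) ≤ 2. Conversely, {1, 3, 4} is a clique of size 3, and the vertices of any clique must share a bag in every tree decomposition; so some bag has ≥ 3 vertices and tw(G) ≥ 2. Hence tw(G) = 2 exactly.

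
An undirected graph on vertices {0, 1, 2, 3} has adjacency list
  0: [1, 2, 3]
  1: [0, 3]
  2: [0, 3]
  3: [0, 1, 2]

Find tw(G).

2

A width-2 tree decomposition is:
Bags: B1 = {0, 2, 3}  B2 = {0, 1, 3}
Tree: B1–B2
The largest bag has 3 vertices, giving width 2; this decomposition certifies tw(G) ≤ 2. For the lower bound, the 3 vertices {0, 1, 3} are pairwise adjacent, and any tree decomposition puts a clique entirely inside one bag — forcing width ≥ 2. Hence tw(G) = 2 exactly.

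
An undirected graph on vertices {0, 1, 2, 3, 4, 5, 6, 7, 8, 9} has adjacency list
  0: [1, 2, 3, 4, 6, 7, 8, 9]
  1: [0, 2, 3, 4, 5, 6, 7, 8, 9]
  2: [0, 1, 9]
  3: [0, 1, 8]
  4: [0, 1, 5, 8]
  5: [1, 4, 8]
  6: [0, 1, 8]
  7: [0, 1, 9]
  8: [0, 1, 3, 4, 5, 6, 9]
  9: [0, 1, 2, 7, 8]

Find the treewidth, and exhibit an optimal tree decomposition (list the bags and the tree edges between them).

The largest bag has 4 vertices, giving width 3; this decomposition certifies tw(G) ≤ 3. Conversely, {0, 1, 8, 9} is a clique of size 4, and the vertices of any clique must share a bag in every tree decomposition; so some bag has ≥ 4 vertices and tw(G) ≥ 3. Combining the bounds, tw(G) = 3.

Treewidth 3.
Bags: B1 = {0, 1, 8, 9}  B2 = {0, 1, 3, 8}  B3 = {0, 1, 2, 9}  B4 = {0, 1, 6, 8}  B5 = {0, 1, 4, 8}  B6 = {1, 4, 5, 8}  B7 = {0, 1, 7, 9}
Tree: B1–B2, B1–B3, B2–B4, B2–B5, B5–B6, B1–B7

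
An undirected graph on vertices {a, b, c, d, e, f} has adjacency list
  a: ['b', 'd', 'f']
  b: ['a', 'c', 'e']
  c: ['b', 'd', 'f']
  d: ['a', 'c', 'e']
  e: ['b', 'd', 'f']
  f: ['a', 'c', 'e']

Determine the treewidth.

A width-3 tree decomposition is:
Bags: B1 = {b, d, e, f}  B2 = {b, c, d, f}  B3 = {a, b, d, f}
Tree: B1–B2, B2–B3
Each bag holds 4 vertices, so the decomposition has width 3, which upper-bounds the treewidth. For the lower bound: the 4 vertex sets {d,e}, {b,c}, {f}, {a} are disjoint, each induces a connected subgraph, and every pair is joined by at least one edge of G. Contracting each set to a single vertex therefore yields K_{4} as a minor, and since treewidth is minor-monotone, tw(G) ≥ tw(K_{4}) = 3. Hence tw(G) = 3 exactly.

3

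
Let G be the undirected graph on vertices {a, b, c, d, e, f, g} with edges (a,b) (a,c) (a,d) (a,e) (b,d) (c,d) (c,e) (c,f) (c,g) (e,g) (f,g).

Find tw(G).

A width-2 tree decomposition is:
Bags: B1 = {a, c, d}  B2 = {a, c, e}  B3 = {c, e, g}  B4 = {a, b, d}  B5 = {c, f, g}
Tree: B1–B2, B2–B3, B1–B4, B3–B5
The largest bag has 3 vertices, giving width 2; this decomposition certifies tw(G) ≤ 2. Conversely, {a, c, d} is a clique of size 3, and the vertices of any clique must share a bag in every tree decomposition; so some bag has ≥ 3 vertices and tw(G) ≥ 2. Hence tw(G) = 2 exactly.

2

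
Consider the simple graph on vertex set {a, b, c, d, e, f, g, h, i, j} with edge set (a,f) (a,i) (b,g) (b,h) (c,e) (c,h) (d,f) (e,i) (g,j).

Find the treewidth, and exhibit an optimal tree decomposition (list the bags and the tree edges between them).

Treewidth 1.
Bags: B1 = {g, j}  B2 = {b, g}  B3 = {b, h}  B4 = {c, h}  B5 = {c, e}  B6 = {e, i}  B7 = {a, i}  B8 = {a, f}  B9 = {d, f}
Tree: B1–B2, B2–B3, B3–B4, B4–B5, B5–B6, B6–B7, B7–B8, B8–B9

The largest bag has 2 vertices, giving width 1; this decomposition certifies tw(G) ≤ 1. Since G has at least one edge (e.g. j–g), it is not an edgeless graph, so tw(G) ≥ 1. Hence tw(G) = 1 exactly.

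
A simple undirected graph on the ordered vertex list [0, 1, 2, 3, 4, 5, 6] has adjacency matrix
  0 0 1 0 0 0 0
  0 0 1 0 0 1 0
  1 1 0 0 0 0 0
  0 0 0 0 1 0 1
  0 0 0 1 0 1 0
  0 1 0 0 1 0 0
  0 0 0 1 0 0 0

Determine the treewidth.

1

A width-1 tree decomposition is:
Bags: B1 = {0, 2}  B2 = {1, 2}  B3 = {1, 5}  B4 = {4, 5}  B5 = {3, 4}  B6 = {3, 6}
Tree: B1–B2, B2–B3, B3–B4, B4–B5, B5–B6
Every bag has size at most 2, so the width is 2 − 1 = 1 and tw(G) ≤ 1. G has an edge, so its treewidth is at least 1. The upper and lower bounds meet at 1, so that is the treewidth.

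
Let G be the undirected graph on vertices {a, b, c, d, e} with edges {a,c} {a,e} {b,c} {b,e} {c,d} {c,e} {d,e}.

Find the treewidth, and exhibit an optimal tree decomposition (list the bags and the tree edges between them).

Treewidth 2.
Bags: B1 = {c, d, e}  B2 = {b, c, e}  B3 = {a, c, e}
Tree: B1–B2, B1–B3

Every bag has size at most 3, so the width is 3 − 1 = 2 and tw(G) ≤ 2. Conversely, {c, d, e} is a clique of size 3, and the vertices of any clique must share a bag in every tree decomposition; so some bag has ≥ 3 vertices and tw(G) ≥ 2. Hence tw(G) = 2 exactly.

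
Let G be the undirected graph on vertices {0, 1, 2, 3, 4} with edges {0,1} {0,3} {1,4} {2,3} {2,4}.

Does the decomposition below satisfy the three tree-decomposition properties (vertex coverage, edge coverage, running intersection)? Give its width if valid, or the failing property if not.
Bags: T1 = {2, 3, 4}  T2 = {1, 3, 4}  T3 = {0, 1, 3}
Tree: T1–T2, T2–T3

Vertex coverage: the bags together contain {0, 1, 2, 3, 4}, the full vertex set. Edge coverage: each edge of G has both endpoints in at least one bag. Running intersection: for every vertex, the bags containing it form a connected subtree. All three properties hold, so this is a valid tree decomposition of width max|bag| − 1 = 2, and hence tw(G) ≤ 2.

Yes; width 2.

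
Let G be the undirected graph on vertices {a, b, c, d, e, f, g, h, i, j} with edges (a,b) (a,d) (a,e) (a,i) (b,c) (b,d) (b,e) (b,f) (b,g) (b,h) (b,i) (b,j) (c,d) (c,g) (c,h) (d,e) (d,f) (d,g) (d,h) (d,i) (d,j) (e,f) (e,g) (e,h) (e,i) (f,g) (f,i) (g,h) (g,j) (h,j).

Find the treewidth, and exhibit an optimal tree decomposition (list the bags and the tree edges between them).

The largest bag has 5 vertices, giving width 4; this decomposition certifies tw(G) ≤ 4. On the other hand G contains the 5-clique {b, d, g, h, j}. A clique must lie in a single bag of any decomposition, so no decomposition can have width below 4. Therefore the treewidth is 4.

Treewidth 4.
One such decomposition:
Bags: B1 = {b, d, e, g, h}  B2 = {b, d, g, h, j}  B3 = {b, c, d, g, h}  B4 = {b, d, e, f, g}  B5 = {b, d, e, f, i}  B6 = {a, b, d, e, i}
Tree: B1–B2, B1–B3, B1–B4, B4–B5, B5–B6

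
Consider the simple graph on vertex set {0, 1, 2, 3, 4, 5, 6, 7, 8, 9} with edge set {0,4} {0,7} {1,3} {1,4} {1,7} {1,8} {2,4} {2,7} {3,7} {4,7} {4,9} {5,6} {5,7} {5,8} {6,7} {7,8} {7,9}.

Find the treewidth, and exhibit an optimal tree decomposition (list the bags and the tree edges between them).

The largest bag has 3 vertices, giving width 2; this decomposition certifies tw(G) ≤ 2. For the lower bound, the 3 vertices {1, 3, 7} are pairwise adjacent, and any tree decomposition puts a clique entirely inside one bag — forcing width ≥ 2. Combining the bounds, tw(G) = 2.

Treewidth 2.
Bags: B1 = {1, 4, 7}  B2 = {0, 4, 7}  B3 = {1, 7, 8}  B4 = {5, 7, 8}  B5 = {2, 4, 7}  B6 = {4, 7, 9}  B7 = {5, 6, 7}  B8 = {1, 3, 7}
Tree: B1–B2, B1–B3, B3–B4, B1–B5, B5–B6, B4–B7, B3–B8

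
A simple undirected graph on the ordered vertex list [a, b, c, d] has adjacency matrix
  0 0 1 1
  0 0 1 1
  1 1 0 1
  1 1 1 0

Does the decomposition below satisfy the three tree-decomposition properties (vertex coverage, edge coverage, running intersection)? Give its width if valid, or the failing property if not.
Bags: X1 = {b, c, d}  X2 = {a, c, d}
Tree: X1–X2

Vertex coverage: the bags together contain {a, b, c, d}, the full vertex set. Edge coverage: each edge of G has both endpoints in at least one bag. Running intersection: for every vertex, the bags containing it form a connected subtree. All three properties hold, so this is a valid tree decomposition of width max|bag| − 1 = 2, and hence tw(G) ≤ 2.

Yes; width 2.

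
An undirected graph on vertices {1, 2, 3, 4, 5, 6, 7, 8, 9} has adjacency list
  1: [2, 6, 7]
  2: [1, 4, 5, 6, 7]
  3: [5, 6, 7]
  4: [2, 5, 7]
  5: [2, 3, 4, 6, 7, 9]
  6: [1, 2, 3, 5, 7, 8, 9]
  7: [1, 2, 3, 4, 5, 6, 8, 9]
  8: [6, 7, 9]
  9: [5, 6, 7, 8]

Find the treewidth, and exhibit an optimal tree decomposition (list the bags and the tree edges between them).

Each bag holds 4 vertices, so the decomposition has width 3, which upper-bounds the treewidth. Conversely, {2, 4, 5, 7} is a clique of size 4, and the vertices of any clique must share a bag in every tree decomposition; so some bag has ≥ 4 vertices and tw(G) ≥ 3. The upper and lower bounds meet at 3, so that is the treewidth.

Treewidth 3.
Bags: B1 = {5, 6, 7, 9}  B2 = {2, 5, 6, 7}  B3 = {3, 5, 6, 7}  B4 = {2, 4, 5, 7}  B5 = {1, 2, 6, 7}  B6 = {6, 7, 8, 9}
Tree: B1–B2, B1–B3, B2–B4, B2–B5, B1–B6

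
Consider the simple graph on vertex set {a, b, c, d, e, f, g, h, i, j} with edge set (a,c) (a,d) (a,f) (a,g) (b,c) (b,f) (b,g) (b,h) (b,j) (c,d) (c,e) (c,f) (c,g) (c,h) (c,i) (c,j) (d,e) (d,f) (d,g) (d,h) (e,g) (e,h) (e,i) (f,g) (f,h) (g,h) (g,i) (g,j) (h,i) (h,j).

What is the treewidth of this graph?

A width-4 tree decomposition is:
Bags: B1 = {c, d, f, g, h}  B2 = {a, c, d, f, g}  B3 = {b, c, f, g, h}  B4 = {c, d, e, g, h}  B5 = {c, e, g, h, i}  B6 = {b, c, g, h, j}
Tree: B1–B2, B1–B3, B1–B4, B4–B5, B3–B6
The largest bag has 5 vertices, giving width 4; this decomposition certifies tw(G) ≤ 4. Conversely, {c, d, e, g, h} is a clique of size 5, and the vertices of any clique must share a bag in every tree decomposition; so some bag has ≥ 5 vertices and tw(G) ≥ 4. Hence tw(G) = 4 exactly.

4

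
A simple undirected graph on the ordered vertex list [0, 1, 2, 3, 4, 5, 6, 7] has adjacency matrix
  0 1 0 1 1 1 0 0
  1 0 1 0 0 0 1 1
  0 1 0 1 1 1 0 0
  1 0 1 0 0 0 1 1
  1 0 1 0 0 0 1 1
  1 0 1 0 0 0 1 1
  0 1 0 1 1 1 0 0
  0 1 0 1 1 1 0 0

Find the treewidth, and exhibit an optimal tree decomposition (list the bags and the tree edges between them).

Treewidth 4.
One optimal decomposition is:
Bags: B1 = {1, 3, 4, 5, 7}  B2 = {0, 1, 3, 4, 5}  B3 = {1, 3, 4, 5, 6}  B4 = {1, 2, 3, 4, 5}
Tree: B1–B2, B2–B3, B3–B4

The largest bag has 5 vertices, giving width 4; this decomposition certifies tw(G) ≤ 4. For the lower bound: the 5 vertex sets {1,7}, {0,5}, {3,6}, {4}, {2} are disjoint, each induces a connected subgraph, and every pair is joined by at least one edge of G. Contracting each set to a single vertex therefore yields K_{5} as a minor, and since treewidth is minor-monotone, tw(G) ≥ tw(K_{5}) = 4. Combining the bounds, tw(G) = 4.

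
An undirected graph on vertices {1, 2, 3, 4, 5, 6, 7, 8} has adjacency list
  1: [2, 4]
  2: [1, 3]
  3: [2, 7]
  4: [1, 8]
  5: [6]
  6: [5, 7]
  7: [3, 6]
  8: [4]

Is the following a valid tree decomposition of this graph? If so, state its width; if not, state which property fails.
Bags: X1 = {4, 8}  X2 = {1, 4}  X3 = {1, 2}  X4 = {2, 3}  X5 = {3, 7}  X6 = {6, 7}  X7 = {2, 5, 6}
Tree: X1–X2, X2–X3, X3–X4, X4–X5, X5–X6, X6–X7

A tree decomposition must satisfy three properties: every vertex lies in some bag; for every edge, both endpoints lie together in some bag; and for every vertex, the bags containing it form a connected subtree. Here bags containing vertex 2 are not connected in the tree, so the decomposition is invalid.

No — bags containing vertex 2 are not connected in the tree.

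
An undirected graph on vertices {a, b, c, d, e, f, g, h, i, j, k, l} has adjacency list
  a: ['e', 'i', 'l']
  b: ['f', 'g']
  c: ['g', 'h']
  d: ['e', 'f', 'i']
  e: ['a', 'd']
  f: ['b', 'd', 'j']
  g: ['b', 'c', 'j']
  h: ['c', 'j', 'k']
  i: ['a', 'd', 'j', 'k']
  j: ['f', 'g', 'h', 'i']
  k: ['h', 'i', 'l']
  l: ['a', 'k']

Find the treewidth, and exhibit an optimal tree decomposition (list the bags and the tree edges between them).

Treewidth 3.
One optimal decomposition is:
Bags: B1 = {a, e, k, l}  B2 = {a, e, i, k}  B3 = {d, e, i, k}  B4 = {d, h, i, k}  B5 = {d, h, i, j}  B6 = {d, f, h, j}  B7 = {c, f, h, j}  B8 = {c, f, g, j}  B9 = {b, c, f, g}
Tree: B1–B2, B2–B3, B3–B4, B4–B5, B5–B6, B6–B7, B7–B8, B8–B9

Each bag holds 4 vertices, so the decomposition has width 3, which upper-bounds the treewidth. For the lower bound: the 4 vertex sets {a,e,l}, {k}, {i}, {d,f,h,j} are disjoint, each induces a connected subgraph, and every pair is joined by at least one edge of G. Contracting each set to a single vertex therefore yields K_{4} as a minor, and since treewidth is minor-monotone, tw(G) ≥ tw(K_{4}) = 3. Hence tw(G) = 3 exactly.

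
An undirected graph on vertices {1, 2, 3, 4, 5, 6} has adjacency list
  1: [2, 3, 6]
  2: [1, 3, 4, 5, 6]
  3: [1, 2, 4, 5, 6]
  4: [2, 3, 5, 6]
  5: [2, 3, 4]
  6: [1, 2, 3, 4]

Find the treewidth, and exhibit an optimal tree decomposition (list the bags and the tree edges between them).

Each bag holds 4 vertices, so the decomposition has width 3, which upper-bounds the treewidth. On the other hand G contains the 4-clique {1, 2, 3, 6}. A clique must lie in a single bag of any decomposition, so no decomposition can have width below 3. The upper and lower bounds meet at 3, so that is the treewidth.

Treewidth 3.
One such decomposition:
Bags: B1 = {2, 3, 4, 5}  B2 = {2, 3, 4, 6}  B3 = {1, 2, 3, 6}
Tree: B1–B2, B2–B3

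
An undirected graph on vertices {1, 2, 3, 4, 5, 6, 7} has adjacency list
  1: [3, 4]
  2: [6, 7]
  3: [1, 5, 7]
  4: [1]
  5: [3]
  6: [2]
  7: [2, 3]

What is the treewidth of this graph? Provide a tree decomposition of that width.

The largest bag has 2 vertices, giving width 1; this decomposition certifies tw(G) ≤ 1. G has an edge, so its treewidth is at least 1. Therefore the treewidth is 1.

Treewidth 1.
One optimal decomposition is:
Bags: B1 = {1, 3}  B2 = {3, 5}  B3 = {3, 7}  B4 = {2, 7}  B5 = {1, 4}  B6 = {2, 6}
Tree: B1–B2, B2–B3, B3–B4, B1–B5, B4–B6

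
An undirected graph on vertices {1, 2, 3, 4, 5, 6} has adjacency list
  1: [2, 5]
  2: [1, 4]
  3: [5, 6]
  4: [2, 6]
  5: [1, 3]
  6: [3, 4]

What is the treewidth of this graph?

A width-2 tree decomposition is:
Bags: B1 = {1, 2, 5}  B2 = {2, 3, 5}  B3 = {2, 3, 6}  B4 = {2, 4, 6}
Tree: B1–B2, B2–B3, B3–B4
Each bag holds 3 vertices, so the decomposition has width 2, which upper-bounds the treewidth. For the lower bound, G contains the cycle 2–1–5–3–6–4–2, so G is not a forest; only forests have treewidth ≤ 1, hence tw(G) ≥ 2. The upper and lower bounds meet at 2, so that is the treewidth.

2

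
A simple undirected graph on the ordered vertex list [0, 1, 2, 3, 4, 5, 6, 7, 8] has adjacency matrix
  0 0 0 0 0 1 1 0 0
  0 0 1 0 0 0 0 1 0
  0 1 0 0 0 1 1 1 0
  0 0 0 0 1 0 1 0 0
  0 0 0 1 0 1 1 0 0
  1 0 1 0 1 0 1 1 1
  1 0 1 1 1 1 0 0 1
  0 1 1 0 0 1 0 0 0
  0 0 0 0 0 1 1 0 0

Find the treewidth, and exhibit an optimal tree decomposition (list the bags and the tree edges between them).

Treewidth 2.
One optimal decomposition is:
Bags: B1 = {5, 6, 8}  B2 = {4, 5, 6}  B3 = {2, 5, 6}  B4 = {2, 5, 7}  B5 = {1, 2, 7}  B6 = {0, 5, 6}  B7 = {3, 4, 6}
Tree: B1–B2, B2–B3, B3–B4, B4–B5, B3–B6, B2–B7

The largest bag has 3 vertices, giving width 2; this decomposition certifies tw(G) ≤ 2. For the lower bound, the 3 vertices {1, 2, 7} are pairwise adjacent, and any tree decomposition puts a clique entirely inside one bag — forcing width ≥ 2. The upper and lower bounds meet at 2, so that is the treewidth.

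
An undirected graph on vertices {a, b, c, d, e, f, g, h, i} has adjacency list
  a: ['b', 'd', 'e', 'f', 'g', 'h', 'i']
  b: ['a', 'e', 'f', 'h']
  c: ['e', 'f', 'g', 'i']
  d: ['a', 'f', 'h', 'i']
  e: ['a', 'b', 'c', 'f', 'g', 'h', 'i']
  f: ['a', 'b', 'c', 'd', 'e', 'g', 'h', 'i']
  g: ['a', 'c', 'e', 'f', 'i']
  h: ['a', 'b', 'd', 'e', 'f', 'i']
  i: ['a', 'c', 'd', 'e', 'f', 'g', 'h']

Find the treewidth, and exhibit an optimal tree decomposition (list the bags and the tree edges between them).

The largest bag has 5 vertices, giving width 4; this decomposition certifies tw(G) ≤ 4. On the other hand G contains the 5-clique {a, b, e, f, h}. A clique must lie in a single bag of any decomposition, so no decomposition can have width below 4. Hence tw(G) = 4 exactly.

Treewidth 4.
One optimal decomposition is:
Bags: B1 = {a, e, f, h, i}  B2 = {a, d, f, h, i}  B3 = {a, b, e, f, h}  B4 = {a, e, f, g, i}  B5 = {c, e, f, g, i}
Tree: B1–B2, B1–B3, B1–B4, B4–B5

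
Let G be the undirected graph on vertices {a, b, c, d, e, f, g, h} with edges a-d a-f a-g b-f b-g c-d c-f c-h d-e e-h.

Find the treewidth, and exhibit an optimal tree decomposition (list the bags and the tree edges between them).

Each bag holds 3 vertices, so the decomposition has width 2, which upper-bounds the treewidth. Since b–g–a–f–b is a cycle in G, G is not acyclic. Forests are exactly the graphs of treewidth ≤ 1, so tw(G) ≥ 2. Hence tw(G) = 2 exactly.

Treewidth 2.
One such decomposition:
Bags: B1 = {b, f, g}  B2 = {a, f, g}  B3 = {a, c, f}  B4 = {a, c, d}  B5 = {c, d, h}  B6 = {d, e, h}
Tree: B1–B2, B2–B3, B3–B4, B4–B5, B5–B6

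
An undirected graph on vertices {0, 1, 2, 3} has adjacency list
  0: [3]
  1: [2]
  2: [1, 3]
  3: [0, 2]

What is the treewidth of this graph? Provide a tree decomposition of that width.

Treewidth 1.
One optimal decomposition is:
Bags: B1 = {2, 3}  B2 = {0, 3}  B3 = {1, 2}
Tree: B1–B2, B1–B3

The largest bag has 2 vertices, giving width 1; this decomposition certifies tw(G) ≤ 1. Since G has at least one edge (e.g. 3–2), it is not an edgeless graph, so tw(G) ≥ 1. Hence tw(G) = 1 exactly.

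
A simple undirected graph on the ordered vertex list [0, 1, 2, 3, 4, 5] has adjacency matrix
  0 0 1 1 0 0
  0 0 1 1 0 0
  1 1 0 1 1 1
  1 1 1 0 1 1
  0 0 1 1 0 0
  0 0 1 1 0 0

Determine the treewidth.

A width-2 tree decomposition is:
Bags: B1 = {2, 3, 5}  B2 = {1, 2, 3}  B3 = {2, 3, 4}  B4 = {0, 2, 3}
Tree: B1–B2, B1–B3, B1–B4
Each bag holds 3 vertices, so the decomposition has width 2, which upper-bounds the treewidth. On the other hand G contains the 3-clique {0, 2, 3}. A clique must lie in a single bag of any decomposition, so no decomposition can have width below 2. Therefore the treewidth is 2.

2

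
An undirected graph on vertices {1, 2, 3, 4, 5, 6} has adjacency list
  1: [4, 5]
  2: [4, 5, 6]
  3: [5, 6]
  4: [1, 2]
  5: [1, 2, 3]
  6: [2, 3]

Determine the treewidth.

2

A width-2 tree decomposition is:
Bags: B1 = {1, 2, 4}  B2 = {1, 2, 5}  B3 = {2, 5, 6}  B4 = {3, 5, 6}
Tree: B1–B2, B2–B3, B3–B4
The largest bag has 3 vertices, giving width 2; this decomposition certifies tw(G) ≤ 2. The edges 4–1–5–2–4 form a cycle, so G is not a tree and its treewidth is at least 2. The upper and lower bounds meet at 2, so that is the treewidth.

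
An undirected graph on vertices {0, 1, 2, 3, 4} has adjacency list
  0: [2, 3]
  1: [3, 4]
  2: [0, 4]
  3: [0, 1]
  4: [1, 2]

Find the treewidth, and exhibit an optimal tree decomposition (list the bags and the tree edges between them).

The largest bag has 3 vertices, giving width 2; this decomposition certifies tw(G) ≤ 2. The edges 0–3–1–4–2–0 form a cycle, so G is not a tree and its treewidth is at least 2. Hence tw(G) = 2 exactly.

Treewidth 2.
One optimal decomposition is:
Bags: B1 = {0, 1, 3}  B2 = {0, 1, 4}  B3 = {0, 2, 4}
Tree: B1–B2, B2–B3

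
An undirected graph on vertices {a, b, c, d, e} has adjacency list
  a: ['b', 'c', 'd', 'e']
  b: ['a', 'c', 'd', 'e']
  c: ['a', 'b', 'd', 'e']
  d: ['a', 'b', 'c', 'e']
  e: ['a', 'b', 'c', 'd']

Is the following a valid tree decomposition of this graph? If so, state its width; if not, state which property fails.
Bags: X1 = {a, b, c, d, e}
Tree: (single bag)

Yes; width 4.

Checking the three conditions: (i) the bags cover all of {a, b, c, d, e}; (ii) for each edge, some bag contains both endpoints; (iii) the bags containing any fixed vertex form a subtree. All hold, so the decomposition is valid with width 5 − 1 = 4.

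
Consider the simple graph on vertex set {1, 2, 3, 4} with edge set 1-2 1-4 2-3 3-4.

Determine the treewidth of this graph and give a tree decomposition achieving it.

The largest bag has 3 vertices, giving width 2; this decomposition certifies tw(G) ≤ 2. The edges 4–1–2–3–4 form a cycle, so G is not a tree and its treewidth is at least 2. Combining the bounds, tw(G) = 2.

Treewidth 2.
Bags: B1 = {1, 2, 4}  B2 = {2, 3, 4}
Tree: B1–B2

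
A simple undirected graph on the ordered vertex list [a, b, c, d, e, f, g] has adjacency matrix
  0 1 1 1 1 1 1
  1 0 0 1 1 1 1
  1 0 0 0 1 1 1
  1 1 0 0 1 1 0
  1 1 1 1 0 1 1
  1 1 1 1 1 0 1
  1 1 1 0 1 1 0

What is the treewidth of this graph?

A width-4 tree decomposition is:
Bags: B1 = {a, b, d, e, f}  B2 = {a, b, e, f, g}  B3 = {a, c, e, f, g}
Tree: B1–B2, B2–B3
Each bag holds 5 vertices, so the decomposition has width 4, which upper-bounds the treewidth. For the lower bound, the 5 vertices {a, c, e, f, g} are pairwise adjacent, and any tree decomposition puts a clique entirely inside one bag — forcing width ≥ 4. The upper and lower bounds meet at 4, so that is the treewidth.

4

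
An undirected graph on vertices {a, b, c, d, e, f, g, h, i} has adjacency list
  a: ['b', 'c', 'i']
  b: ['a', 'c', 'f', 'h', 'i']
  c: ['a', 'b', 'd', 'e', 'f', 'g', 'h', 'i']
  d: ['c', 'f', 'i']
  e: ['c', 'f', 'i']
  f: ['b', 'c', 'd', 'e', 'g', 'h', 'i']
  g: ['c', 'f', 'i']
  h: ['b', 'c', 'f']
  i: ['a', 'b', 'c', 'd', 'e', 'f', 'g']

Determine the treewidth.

A width-3 tree decomposition is:
Bags: B1 = {b, c, f, h}  B2 = {b, c, f, i}  B3 = {c, d, f, i}  B4 = {c, f, g, i}  B5 = {c, e, f, i}  B6 = {a, b, c, i}
Tree: B1–B2, B2–B3, B2–B4, B2–B5, B2–B6
Every bag has size at most 4, so the width is 4 − 1 = 3 and tw(G) ≤ 3. Conversely, {a, b, c, i} is a clique of size 4, and the vertices of any clique must share a bag in every tree decomposition; so some bag has ≥ 4 vertices and tw(G) ≥ 3. Combining the bounds, tw(G) = 3.

3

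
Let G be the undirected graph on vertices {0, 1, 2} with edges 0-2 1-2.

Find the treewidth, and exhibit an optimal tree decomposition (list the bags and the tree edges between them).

Every bag has size at most 2, so the width is 2 − 1 = 1 and tw(G) ≤ 1. Any graph with an edge has treewidth ≥ 1, and G has the edge 2–0. Combining the bounds, tw(G) = 1.

Treewidth 1.
One optimal decomposition is:
Bags: B1 = {0, 2}  B2 = {1, 2}
Tree: B1–B2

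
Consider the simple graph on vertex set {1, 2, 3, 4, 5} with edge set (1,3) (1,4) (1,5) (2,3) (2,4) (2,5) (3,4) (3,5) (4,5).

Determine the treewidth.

3

A width-3 tree decomposition is:
Bags: B1 = {2, 3, 4, 5}  B2 = {1, 3, 4, 5}
Tree: B1–B2
The largest bag has 4 vertices, giving width 3; this decomposition certifies tw(G) ≤ 3. For the lower bound, the 4 vertices {1, 3, 4, 5} are pairwise adjacent, and any tree decomposition puts a clique entirely inside one bag — forcing width ≥ 3. Combining the bounds, tw(G) = 3.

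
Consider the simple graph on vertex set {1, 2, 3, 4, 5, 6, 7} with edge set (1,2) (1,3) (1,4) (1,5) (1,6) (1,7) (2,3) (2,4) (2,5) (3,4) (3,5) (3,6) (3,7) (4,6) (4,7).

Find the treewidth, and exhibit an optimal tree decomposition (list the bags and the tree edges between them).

Each bag holds 4 vertices, so the decomposition has width 3, which upper-bounds the treewidth. On the other hand G contains the 4-clique {1, 2, 3, 4}. A clique must lie in a single bag of any decomposition, so no decomposition can have width below 3. The upper and lower bounds meet at 3, so that is the treewidth.

Treewidth 3.
One optimal decomposition is:
Bags: B1 = {1, 3, 4, 6}  B2 = {1, 2, 3, 4}  B3 = {1, 2, 3, 5}  B4 = {1, 3, 4, 7}
Tree: B1–B2, B2–B3, B2–B4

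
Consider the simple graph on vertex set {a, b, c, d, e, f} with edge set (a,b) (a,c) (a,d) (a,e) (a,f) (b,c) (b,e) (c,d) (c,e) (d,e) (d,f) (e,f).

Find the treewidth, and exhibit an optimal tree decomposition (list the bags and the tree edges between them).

Treewidth 3.
Bags: B1 = {a, d, e, f}  B2 = {a, c, d, e}  B3 = {a, b, c, e}
Tree: B1–B2, B2–B3

The largest bag has 4 vertices, giving width 3; this decomposition certifies tw(G) ≤ 3. Conversely, {a, c, d, e} is a clique of size 4, and the vertices of any clique must share a bag in every tree decomposition; so some bag has ≥ 4 vertices and tw(G) ≥ 3. Therefore the treewidth is 3.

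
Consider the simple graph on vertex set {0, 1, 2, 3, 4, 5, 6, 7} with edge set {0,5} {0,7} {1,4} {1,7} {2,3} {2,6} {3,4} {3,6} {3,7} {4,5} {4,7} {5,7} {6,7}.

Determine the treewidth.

2

A width-2 tree decomposition is:
Bags: B1 = {3, 4, 7}  B2 = {1, 4, 7}  B3 = {3, 6, 7}  B4 = {4, 5, 7}  B5 = {2, 3, 6}  B6 = {0, 5, 7}
Tree: B1–B2, B1–B3, B2–B4, B3–B5, B4–B6
The largest bag has 3 vertices, giving width 2; this decomposition certifies tw(G) ≤ 2. Conversely, {2, 3, 6} is a clique of size 3, and the vertices of any clique must share a bag in every tree decomposition; so some bag has ≥ 3 vertices and tw(G) ≥ 2. Combining the bounds, tw(G) = 2.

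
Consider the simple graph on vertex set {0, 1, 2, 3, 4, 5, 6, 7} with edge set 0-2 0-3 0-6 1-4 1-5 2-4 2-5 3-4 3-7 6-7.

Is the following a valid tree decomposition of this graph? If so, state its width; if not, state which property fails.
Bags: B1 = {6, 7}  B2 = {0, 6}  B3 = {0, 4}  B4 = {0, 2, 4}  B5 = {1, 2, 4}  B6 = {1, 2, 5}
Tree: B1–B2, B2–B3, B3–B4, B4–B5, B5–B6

A tree decomposition must satisfy three properties: every vertex lies in some bag; for every edge, both endpoints lie together in some bag; and for every vertex, the bags containing it form a connected subtree. Here vertex 3 appears in no bag, so the decomposition is invalid.

No — vertex 3 appears in no bag.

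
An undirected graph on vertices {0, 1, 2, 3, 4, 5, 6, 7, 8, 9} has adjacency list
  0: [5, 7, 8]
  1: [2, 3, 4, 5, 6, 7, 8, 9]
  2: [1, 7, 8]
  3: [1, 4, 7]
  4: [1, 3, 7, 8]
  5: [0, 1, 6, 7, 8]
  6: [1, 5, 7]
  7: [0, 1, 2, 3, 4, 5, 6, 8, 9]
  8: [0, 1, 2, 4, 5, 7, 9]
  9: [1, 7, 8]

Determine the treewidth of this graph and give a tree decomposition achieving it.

Every bag has size at most 4, so the width is 4 − 1 = 3 and tw(G) ≤ 3. Conversely, {0, 5, 7, 8} is a clique of size 4, and the vertices of any clique must share a bag in every tree decomposition; so some bag has ≥ 4 vertices and tw(G) ≥ 3. Hence tw(G) = 3 exactly.

Treewidth 3.
One optimal decomposition is:
Bags: B1 = {1, 5, 7, 8}  B2 = {1, 4, 7, 8}  B3 = {0, 5, 7, 8}  B4 = {1, 5, 6, 7}  B5 = {1, 7, 8, 9}  B6 = {1, 3, 4, 7}  B7 = {1, 2, 7, 8}
Tree: B1–B2, B1–B3, B1–B4, B2–B5, B2–B6, B5–B7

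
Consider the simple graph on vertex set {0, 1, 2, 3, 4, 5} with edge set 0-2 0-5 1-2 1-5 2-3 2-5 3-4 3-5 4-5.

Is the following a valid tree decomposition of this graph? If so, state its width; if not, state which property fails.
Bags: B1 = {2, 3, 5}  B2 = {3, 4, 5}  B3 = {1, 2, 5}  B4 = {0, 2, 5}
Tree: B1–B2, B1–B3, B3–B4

Every vertex of G appears in some bag (union = {0, 1, 2, 3, 4, 5}); every edge is covered by a bag; and for each vertex v the set of bags containing v is connected in the bag tree. The decomposition is therefore valid. The largest bag has 3 vertices, so the width is 2.

Yes; width 2.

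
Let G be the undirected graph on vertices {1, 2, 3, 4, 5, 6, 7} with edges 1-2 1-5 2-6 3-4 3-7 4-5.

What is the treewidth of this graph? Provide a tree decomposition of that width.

Each bag holds 2 vertices, so the decomposition has width 1, which upper-bounds the treewidth. Since G has at least one edge (e.g. 6–2), it is not an edgeless graph, so tw(G) ≥ 1. Combining the bounds, tw(G) = 1.

Treewidth 1.
One such decomposition:
Bags: B1 = {2, 6}  B2 = {1, 2}  B3 = {1, 5}  B4 = {4, 5}  B5 = {3, 4}  B6 = {3, 7}
Tree: B1–B2, B2–B3, B3–B4, B4–B5, B5–B6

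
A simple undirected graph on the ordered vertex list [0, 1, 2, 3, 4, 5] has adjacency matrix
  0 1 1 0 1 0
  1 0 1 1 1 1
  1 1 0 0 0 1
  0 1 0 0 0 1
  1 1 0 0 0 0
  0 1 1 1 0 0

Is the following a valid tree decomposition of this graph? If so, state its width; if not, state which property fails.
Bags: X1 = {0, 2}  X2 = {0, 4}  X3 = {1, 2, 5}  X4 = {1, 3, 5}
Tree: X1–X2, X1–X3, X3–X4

No — edge (1,0) lies in no bag.

A tree decomposition must satisfy three properties: every vertex lies in some bag; for every edge, both endpoints lie together in some bag; and for every vertex, the bags containing it form a connected subtree. Here edge (1,0) lies in no bag, so the decomposition is invalid.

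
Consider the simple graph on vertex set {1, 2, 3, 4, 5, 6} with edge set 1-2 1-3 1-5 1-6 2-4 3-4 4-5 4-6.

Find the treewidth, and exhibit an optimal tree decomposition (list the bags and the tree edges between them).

Every bag has size at most 3, so the width is 3 − 1 = 2 and tw(G) ≤ 2. Since 2–4–3–1–2 is a cycle in G, G is not acyclic. Forests are exactly the graphs of treewidth ≤ 1, so tw(G) ≥ 2. Hence tw(G) = 2 exactly.

Treewidth 2.
One such decomposition:
Bags: B1 = {1, 2, 4}  B2 = {1, 3, 4}  B3 = {1, 4, 5}  B4 = {1, 4, 6}
Tree: B1–B2, B2–B3, B3–B4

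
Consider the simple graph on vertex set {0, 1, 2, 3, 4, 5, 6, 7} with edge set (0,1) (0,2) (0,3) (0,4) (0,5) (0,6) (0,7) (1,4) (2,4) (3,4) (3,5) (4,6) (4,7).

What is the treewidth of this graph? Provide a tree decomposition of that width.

The largest bag has 3 vertices, giving width 2; this decomposition certifies tw(G) ≤ 2. For the lower bound, the 3 vertices {0, 1, 4} are pairwise adjacent, and any tree decomposition puts a clique entirely inside one bag — forcing width ≥ 2. Therefore the treewidth is 2.

Treewidth 2.
Bags: B1 = {0, 1, 4}  B2 = {0, 3, 4}  B3 = {0, 3, 5}  B4 = {0, 4, 7}  B5 = {0, 2, 4}  B6 = {0, 4, 6}
Tree: B1–B2, B2–B3, B2–B4, B2–B5, B1–B6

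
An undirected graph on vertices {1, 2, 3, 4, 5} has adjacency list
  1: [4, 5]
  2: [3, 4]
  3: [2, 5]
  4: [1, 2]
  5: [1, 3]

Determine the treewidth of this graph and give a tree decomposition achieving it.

The largest bag has 3 vertices, giving width 2; this decomposition certifies tw(G) ≤ 2. For the lower bound, G contains the cycle 4–2–3–5–1–4, so G is not a forest; only forests have treewidth ≤ 1, hence tw(G) ≥ 2. Combining the bounds, tw(G) = 2.

Treewidth 2.
One such decomposition:
Bags: B1 = {2, 3, 4}  B2 = {3, 4, 5}  B3 = {1, 4, 5}
Tree: B1–B2, B2–B3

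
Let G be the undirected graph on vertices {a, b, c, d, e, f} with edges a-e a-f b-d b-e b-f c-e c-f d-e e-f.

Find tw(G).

2

A width-2 tree decomposition is:
Bags: B1 = {b, d, e}  B2 = {b, e, f}  B3 = {a, e, f}  B4 = {c, e, f}
Tree: B1–B2, B2–B3, B3–B4
Each bag holds 3 vertices, so the decomposition has width 2, which upper-bounds the treewidth. Conversely, {b, d, e} is a clique of size 3, and the vertices of any clique must share a bag in every tree decomposition; so some bag has ≥ 3 vertices and tw(G) ≥ 2. Hence tw(G) = 2 exactly.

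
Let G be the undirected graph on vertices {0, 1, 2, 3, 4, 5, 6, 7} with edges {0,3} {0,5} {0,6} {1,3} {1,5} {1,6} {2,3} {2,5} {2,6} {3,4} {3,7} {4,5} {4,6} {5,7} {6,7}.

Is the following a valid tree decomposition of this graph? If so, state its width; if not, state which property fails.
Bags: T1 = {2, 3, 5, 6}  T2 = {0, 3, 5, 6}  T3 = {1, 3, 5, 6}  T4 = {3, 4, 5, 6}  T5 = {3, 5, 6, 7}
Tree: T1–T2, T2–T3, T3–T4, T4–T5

Yes; width 3.

Every vertex of G appears in some bag (union = {0, 1, 2, 3, 4, 5, 6, 7}); every edge is covered by a bag; and for each vertex v the set of bags containing v is connected in the bag tree. The decomposition is therefore valid. The largest bag has 4 vertices, so the width is 3.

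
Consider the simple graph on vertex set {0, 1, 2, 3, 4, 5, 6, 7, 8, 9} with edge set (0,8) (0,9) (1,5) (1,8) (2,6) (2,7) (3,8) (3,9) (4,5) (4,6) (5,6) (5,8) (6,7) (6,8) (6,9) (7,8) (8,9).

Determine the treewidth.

A width-2 tree decomposition is:
Bags: B1 = {4, 5, 6}  B2 = {5, 6, 8}  B3 = {1, 5, 8}  B4 = {6, 7, 8}  B5 = {6, 8, 9}  B6 = {3, 8, 9}  B7 = {2, 6, 7}  B8 = {0, 8, 9}
Tree: B1–B2, B2–B3, B2–B4, B4–B5, B5–B6, B4–B7, B6–B8
The largest bag has 3 vertices, giving width 2; this decomposition certifies tw(G) ≤ 2. Conversely, {0, 8, 9} is a clique of size 3, and the vertices of any clique must share a bag in every tree decomposition; so some bag has ≥ 3 vertices and tw(G) ≥ 2. Hence tw(G) = 2 exactly.

2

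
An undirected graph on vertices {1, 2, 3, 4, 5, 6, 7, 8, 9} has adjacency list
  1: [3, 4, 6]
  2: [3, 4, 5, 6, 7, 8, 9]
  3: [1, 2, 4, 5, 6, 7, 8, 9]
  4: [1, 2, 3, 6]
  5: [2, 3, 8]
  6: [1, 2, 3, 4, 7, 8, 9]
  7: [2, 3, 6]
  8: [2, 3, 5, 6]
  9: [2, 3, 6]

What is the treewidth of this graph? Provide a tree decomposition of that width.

Every bag has size at most 4, so the width is 4 − 1 = 3 and tw(G) ≤ 3. For the lower bound, the 4 vertices {1, 3, 4, 6} are pairwise adjacent, and any tree decomposition puts a clique entirely inside one bag — forcing width ≥ 3. Combining the bounds, tw(G) = 3.

Treewidth 3.
One such decomposition:
Bags: B1 = {2, 3, 6, 9}  B2 = {2, 3, 4, 6}  B3 = {2, 3, 6, 8}  B4 = {2, 3, 5, 8}  B5 = {1, 3, 4, 6}  B6 = {2, 3, 6, 7}
Tree: B1–B2, B2–B3, B3–B4, B2–B5, B2–B6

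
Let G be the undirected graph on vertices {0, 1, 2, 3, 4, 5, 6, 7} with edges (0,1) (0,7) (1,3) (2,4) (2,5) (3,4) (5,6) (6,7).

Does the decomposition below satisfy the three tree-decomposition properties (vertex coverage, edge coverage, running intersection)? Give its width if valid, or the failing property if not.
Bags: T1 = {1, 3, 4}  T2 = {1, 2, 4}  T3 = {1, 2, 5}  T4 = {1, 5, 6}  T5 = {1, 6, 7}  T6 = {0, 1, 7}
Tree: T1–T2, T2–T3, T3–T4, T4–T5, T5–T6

Yes; width 2.

Vertex coverage: the bags together contain {0, 1, 2, 3, 4, 5, 6, 7}, the full vertex set. Edge coverage: each edge of G has both endpoints in at least one bag. Running intersection: for every vertex, the bags containing it form a connected subtree. All three properties hold, so this is a valid tree decomposition of width max|bag| − 1 = 2, and hence tw(G) ≤ 2.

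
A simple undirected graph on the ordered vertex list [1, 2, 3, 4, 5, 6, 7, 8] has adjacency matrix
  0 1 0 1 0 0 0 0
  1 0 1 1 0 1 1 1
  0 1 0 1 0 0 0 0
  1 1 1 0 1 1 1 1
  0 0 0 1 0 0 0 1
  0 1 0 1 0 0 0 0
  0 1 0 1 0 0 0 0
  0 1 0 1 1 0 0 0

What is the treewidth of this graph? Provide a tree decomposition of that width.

Every bag has size at most 3, so the width is 3 − 1 = 2 and tw(G) ≤ 2. On the other hand G contains the 3-clique {1, 2, 4}. A clique must lie in a single bag of any decomposition, so no decomposition can have width below 2. Combining the bounds, tw(G) = 2.

Treewidth 2.
One such decomposition:
Bags: B1 = {2, 4, 6}  B2 = {1, 2, 4}  B3 = {2, 4, 8}  B4 = {2, 4, 7}  B5 = {4, 5, 8}  B6 = {2, 3, 4}
Tree: B1–B2, B2–B3, B2–B4, B3–B5, B1–B6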